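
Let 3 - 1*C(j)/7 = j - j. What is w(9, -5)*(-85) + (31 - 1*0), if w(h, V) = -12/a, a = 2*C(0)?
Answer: 387/7 ≈ 55.286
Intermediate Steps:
C(j) = 21 (C(j) = 21 - 7*(j - j) = 21 - 7*0 = 21 + 0 = 21)
a = 42 (a = 2*21 = 42)
w(h, V) = -2/7 (w(h, V) = -12/42 = -12*1/42 = -2/7)
w(9, -5)*(-85) + (31 - 1*0) = -2/7*(-85) + (31 - 1*0) = 170/7 + (31 + 0) = 170/7 + 31 = 387/7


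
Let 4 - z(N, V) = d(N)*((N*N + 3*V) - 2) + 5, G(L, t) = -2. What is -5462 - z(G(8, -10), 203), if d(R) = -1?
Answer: -6072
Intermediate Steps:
z(N, V) = -3 + N² + 3*V (z(N, V) = 4 - (-((N*N + 3*V) - 2) + 5) = 4 - (-((N² + 3*V) - 2) + 5) = 4 - (-(-2 + N² + 3*V) + 5) = 4 - ((2 - N² - 3*V) + 5) = 4 - (7 - N² - 3*V) = 4 + (-7 + N² + 3*V) = -3 + N² + 3*V)
-5462 - z(G(8, -10), 203) = -5462 - (-3 + (-2)² + 3*203) = -5462 - (-3 + 4 + 609) = -5462 - 1*610 = -5462 - 610 = -6072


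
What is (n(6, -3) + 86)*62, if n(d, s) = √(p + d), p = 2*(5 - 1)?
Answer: 5332 + 62*√14 ≈ 5564.0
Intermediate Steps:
p = 8 (p = 2*4 = 8)
n(d, s) = √(8 + d)
(n(6, -3) + 86)*62 = (√(8 + 6) + 86)*62 = (√14 + 86)*62 = (86 + √14)*62 = 5332 + 62*√14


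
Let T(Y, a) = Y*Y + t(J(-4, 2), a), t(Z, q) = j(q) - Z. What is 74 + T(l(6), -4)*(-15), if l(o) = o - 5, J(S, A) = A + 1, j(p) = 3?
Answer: 59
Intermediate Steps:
J(S, A) = 1 + A
t(Z, q) = 3 - Z
l(o) = -5 + o
T(Y, a) = Y² (T(Y, a) = Y*Y + (3 - (1 + 2)) = Y² + (3 - 1*3) = Y² + (3 - 3) = Y² + 0 = Y²)
74 + T(l(6), -4)*(-15) = 74 + (-5 + 6)²*(-15) = 74 + 1²*(-15) = 74 + 1*(-15) = 74 - 15 = 59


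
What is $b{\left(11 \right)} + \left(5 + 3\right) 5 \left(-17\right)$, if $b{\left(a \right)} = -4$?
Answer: $-684$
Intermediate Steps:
$b{\left(11 \right)} + \left(5 + 3\right) 5 \left(-17\right) = -4 + \left(5 + 3\right) 5 \left(-17\right) = -4 + 8 \cdot 5 \left(-17\right) = -4 + 40 \left(-17\right) = -4 - 680 = -684$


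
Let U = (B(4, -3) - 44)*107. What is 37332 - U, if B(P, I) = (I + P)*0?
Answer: 42040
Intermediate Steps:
B(P, I) = 0
U = -4708 (U = (0 - 44)*107 = -44*107 = -4708)
37332 - U = 37332 - 1*(-4708) = 37332 + 4708 = 42040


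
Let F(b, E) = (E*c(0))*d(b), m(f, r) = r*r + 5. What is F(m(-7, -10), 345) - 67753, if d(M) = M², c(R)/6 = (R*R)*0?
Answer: -67753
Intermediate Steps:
c(R) = 0 (c(R) = 6*((R*R)*0) = 6*(R²*0) = 6*0 = 0)
m(f, r) = 5 + r² (m(f, r) = r² + 5 = 5 + r²)
F(b, E) = 0 (F(b, E) = (E*0)*b² = 0*b² = 0)
F(m(-7, -10), 345) - 67753 = 0 - 67753 = -67753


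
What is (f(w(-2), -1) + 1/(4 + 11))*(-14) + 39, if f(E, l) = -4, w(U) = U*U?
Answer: 1411/15 ≈ 94.067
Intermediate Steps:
w(U) = U²
(f(w(-2), -1) + 1/(4 + 11))*(-14) + 39 = (-4 + 1/(4 + 11))*(-14) + 39 = (-4 + 1/15)*(-14) + 39 = -59/15*(-14) + 39 = 826/15 + 39 = 1411/15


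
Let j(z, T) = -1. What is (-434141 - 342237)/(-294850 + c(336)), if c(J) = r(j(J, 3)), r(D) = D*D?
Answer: 776378/294849 ≈ 2.6331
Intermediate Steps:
r(D) = D**2
c(J) = 1 (c(J) = (-1)**2 = 1)
(-434141 - 342237)/(-294850 + c(336)) = (-434141 - 342237)/(-294850 + 1) = -776378/(-294849) = -776378*(-1/294849) = 776378/294849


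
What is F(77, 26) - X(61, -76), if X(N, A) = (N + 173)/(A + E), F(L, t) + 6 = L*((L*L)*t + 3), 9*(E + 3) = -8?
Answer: 8534591783/719 ≈ 1.1870e+7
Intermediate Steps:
E = -35/9 (E = -3 + (1/9)*(-8) = -3 - 8/9 = -35/9 ≈ -3.8889)
F(L, t) = -6 + L*(3 + t*L**2) (F(L, t) = -6 + L*((L*L)*t + 3) = -6 + L*(L**2*t + 3) = -6 + L*(t*L**2 + 3) = -6 + L*(3 + t*L**2))
X(N, A) = (173 + N)/(-35/9 + A) (X(N, A) = (N + 173)/(A - 35/9) = (173 + N)/(-35/9 + A))
F(77, 26) - X(61, -76) = (-6 + 3*77 + 26*77**3) - 9*(173 + 61)/(-35 + 9*(-76)) = (-6 + 231 + 26*456533) - 9*234/(-35 - 684) = (-6 + 231 + 11869858) - 9*234/(-719) = 11870083 - 9*(-1)*234/719 = 11870083 - 1*(-2106/719) = 11870083 + 2106/719 = 8534591783/719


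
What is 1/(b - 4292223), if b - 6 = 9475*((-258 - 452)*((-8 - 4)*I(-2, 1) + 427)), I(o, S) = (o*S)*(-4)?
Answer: -1/2231011967 ≈ -4.4823e-10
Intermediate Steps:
I(o, S) = -4*S*o (I(o, S) = (S*o)*(-4) = -4*S*o)
b = -2226719744 (b = 6 + 9475*((-258 - 452)*((-8 - 4)*(-4*1*(-2)) + 427)) = 6 + 9475*(-710*(-12*8 + 427)) = 6 + 9475*(-710*(-96 + 427)) = 6 + 9475*(-710*331) = 6 + 9475*(-235010) = 6 - 2226719750 = -2226719744)
1/(b - 4292223) = 1/(-2226719744 - 4292223) = 1/(-2231011967) = -1/2231011967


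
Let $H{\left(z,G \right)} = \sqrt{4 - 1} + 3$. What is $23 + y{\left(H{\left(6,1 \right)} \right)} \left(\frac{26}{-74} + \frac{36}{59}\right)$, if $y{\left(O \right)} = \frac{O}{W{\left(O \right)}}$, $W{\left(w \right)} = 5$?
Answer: $\frac{50548}{2183} + \frac{113 \sqrt{3}}{2183} \approx 23.245$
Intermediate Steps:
$H{\left(z,G \right)} = 3 + \sqrt{3}$ ($H{\left(z,G \right)} = \sqrt{3} + 3 = 3 + \sqrt{3}$)
$y{\left(O \right)} = \frac{O}{5}$
$23 + y{\left(H{\left(6,1 \right)} \right)} \left(\frac{26}{-74} + \frac{36}{59}\right) = 23 + \frac{3 + \sqrt{3}}{5} \left(\frac{26}{-74} + \frac{36}{59}\right) = 23 + \left(\frac{3}{5} + \frac{\sqrt{3}}{5}\right) \left(26 \left(- \frac{1}{74}\right) + 36 \cdot \frac{1}{59}\right) = 23 + \left(\frac{3}{5} + \frac{\sqrt{3}}{5}\right) \left(- \frac{13}{37} + \frac{36}{59}\right) = 23 + \left(\frac{3}{5} + \frac{\sqrt{3}}{5}\right) \frac{565}{2183} = 23 + \left(\frac{339}{2183} + \frac{113 \sqrt{3}}{2183}\right) = \frac{50548}{2183} + \frac{113 \sqrt{3}}{2183}$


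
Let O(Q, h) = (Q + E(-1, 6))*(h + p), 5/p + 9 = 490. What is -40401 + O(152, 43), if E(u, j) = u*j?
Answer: -16412433/481 ≈ -34122.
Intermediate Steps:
p = 5/481 (p = 5/(-9 + 490) = 5/481 ≈ 0.010395)
E(u, j) = j*u
O(Q, h) = (-6 + Q)*(5/481 + h) (O(Q, h) = (Q + 6*(-1))*(h + 5/481) = (Q - 6)*(5/481 + h) = (-6 + Q)*(5/481 + h))
-40401 + O(152, 43) = -40401 + (-30/481 - 6*43 + (5/481)*152 + 152*43) = -40401 + (-30/481 - 258 + 760/481 + 6536) = -40401 + 3020448/481 = -16412433/481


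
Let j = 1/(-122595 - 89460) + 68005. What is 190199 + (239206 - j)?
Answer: 76636677001/212055 ≈ 3.6140e+5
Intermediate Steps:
j = 14420800274/212055 (j = 1/(-212055) + 68005 = -1/212055 + 68005 = 14420800274/212055 ≈ 68005.)
190199 + (239206 - j) = 190199 + (239206 - 1*14420800274/212055) = 190199 + (239206 - 14420800274/212055) = 190199 + 36304028056/212055 = 76636677001/212055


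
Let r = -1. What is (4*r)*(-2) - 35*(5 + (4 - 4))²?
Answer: -867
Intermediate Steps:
(4*r)*(-2) - 35*(5 + (4 - 4))² = (4*(-1))*(-2) - 35*(5 + (4 - 4))² = -4*(-2) - 35*(5 + 0)² = 8 - 35*5² = 8 - 35*25 = 8 - 875 = -867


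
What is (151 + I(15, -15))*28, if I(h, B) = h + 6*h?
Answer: 7168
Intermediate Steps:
I(h, B) = 7*h
(151 + I(15, -15))*28 = (151 + 7*15)*28 = (151 + 105)*28 = 256*28 = 7168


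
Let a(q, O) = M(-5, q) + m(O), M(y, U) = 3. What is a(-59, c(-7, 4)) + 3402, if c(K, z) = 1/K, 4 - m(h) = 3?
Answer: 3406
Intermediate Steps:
m(h) = 1 (m(h) = 4 - 1*3 = 4 - 3 = 1)
a(q, O) = 4 (a(q, O) = 3 + 1 = 4)
a(-59, c(-7, 4)) + 3402 = 4 + 3402 = 3406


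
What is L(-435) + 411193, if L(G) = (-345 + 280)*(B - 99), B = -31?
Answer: 419643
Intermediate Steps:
L(G) = 8450 (L(G) = (-345 + 280)*(-31 - 99) = -65*(-130) = 8450)
L(-435) + 411193 = 8450 + 411193 = 419643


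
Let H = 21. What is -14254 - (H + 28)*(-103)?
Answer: -9207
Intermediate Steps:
-14254 - (H + 28)*(-103) = -14254 - (21 + 28)*(-103) = -14254 - 49*(-103) = -14254 - 1*(-5047) = -14254 + 5047 = -9207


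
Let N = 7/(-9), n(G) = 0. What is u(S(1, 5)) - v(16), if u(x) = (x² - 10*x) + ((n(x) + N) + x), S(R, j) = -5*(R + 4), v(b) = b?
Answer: 7499/9 ≈ 833.22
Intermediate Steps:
S(R, j) = -20 - 5*R (S(R, j) = -5*(4 + R) = -20 - 5*R)
N = -7/9 (N = 7*(-⅑) = -7/9 ≈ -0.77778)
u(x) = -7/9 + x² - 9*x (u(x) = (x² - 10*x) + ((0 - 7/9) + x) = (x² - 10*x) + (-7/9 + x) = -7/9 + x² - 9*x)
u(S(1, 5)) - v(16) = (-7/9 + (-20 - 5*1)² - 9*(-20 - 5*1)) - 1*16 = (-7/9 + (-20 - 5)² - 9*(-20 - 5)) - 16 = (-7/9 + (-25)² - 9*(-25)) - 16 = (-7/9 + 625 + 225) - 16 = 7643/9 - 16 = 7499/9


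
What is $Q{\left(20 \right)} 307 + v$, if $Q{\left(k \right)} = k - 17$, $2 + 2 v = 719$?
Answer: $\frac{2559}{2} \approx 1279.5$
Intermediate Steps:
$v = \frac{717}{2}$ ($v = -1 + \frac{1}{2} \cdot 719 = -1 + \frac{719}{2} = \frac{717}{2} \approx 358.5$)
$Q{\left(k \right)} = -17 + k$ ($Q{\left(k \right)} = k - 17 = -17 + k$)
$Q{\left(20 \right)} 307 + v = \left(-17 + 20\right) 307 + \frac{717}{2} = 3 \cdot 307 + \frac{717}{2} = 921 + \frac{717}{2} = \frac{2559}{2}$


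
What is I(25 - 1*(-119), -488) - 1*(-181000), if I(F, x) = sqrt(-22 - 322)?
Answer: 181000 + 2*I*sqrt(86) ≈ 1.81e+5 + 18.547*I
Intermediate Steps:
I(F, x) = 2*I*sqrt(86) (I(F, x) = sqrt(-344) = 2*I*sqrt(86))
I(25 - 1*(-119), -488) - 1*(-181000) = 2*I*sqrt(86) - 1*(-181000) = 2*I*sqrt(86) + 181000 = 181000 + 2*I*sqrt(86)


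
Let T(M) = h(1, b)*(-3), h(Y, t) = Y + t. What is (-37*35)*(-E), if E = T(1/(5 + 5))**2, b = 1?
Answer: 46620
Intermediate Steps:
T(M) = -6 (T(M) = (1 + 1)*(-3) = 2*(-3) = -6)
E = 36 (E = (-6)**2 = 36)
(-37*35)*(-E) = (-37*35)*(-1*36) = -1295*(-36) = 46620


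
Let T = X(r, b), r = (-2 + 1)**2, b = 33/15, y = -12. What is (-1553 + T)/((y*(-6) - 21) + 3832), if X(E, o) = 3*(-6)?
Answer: -1571/3883 ≈ -0.40458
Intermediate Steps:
b = 11/5 (b = 33*(1/15) = 11/5 ≈ 2.2000)
r = 1 (r = (-1)**2 = 1)
X(E, o) = -18
T = -18
(-1553 + T)/((y*(-6) - 21) + 3832) = (-1553 - 18)/((-12*(-6) - 21) + 3832) = -1571/((72 - 21) + 3832) = -1571/(51 + 3832) = -1571/3883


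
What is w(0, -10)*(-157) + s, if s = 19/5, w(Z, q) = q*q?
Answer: -78481/5 ≈ -15696.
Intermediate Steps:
w(Z, q) = q**2
s = 19/5 (s = (1/5)*19 = 19/5 ≈ 3.8000)
w(0, -10)*(-157) + s = (-10)**2*(-157) + 19/5 = 100*(-157) + 19/5 = -15700 + 19/5 = -78481/5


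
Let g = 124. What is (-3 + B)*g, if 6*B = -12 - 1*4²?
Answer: -2852/3 ≈ -950.67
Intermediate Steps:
B = -14/3 (B = (-12 - 1*4²)/6 = (-12 - 1*16)/6 = (-12 - 16)/6 = (⅙)*(-28) = -14/3 ≈ -4.6667)
(-3 + B)*g = (-3 - 14/3)*124 = -23/3*124 = -2852/3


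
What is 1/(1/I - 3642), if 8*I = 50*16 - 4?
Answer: -199/724756 ≈ -0.00027458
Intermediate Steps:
I = 199/2 (I = (50*16 - 4)/8 = (800 - 4)/8 = (⅛)*796 = 199/2 ≈ 99.500)
1/(1/I - 3642) = 1/(1/(199/2) - 3642) = 1/(2/199 - 3642) = 1/(-724756/199) = -199/724756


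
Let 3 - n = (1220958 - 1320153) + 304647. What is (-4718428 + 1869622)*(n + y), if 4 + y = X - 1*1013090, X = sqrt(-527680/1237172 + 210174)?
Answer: 3471392609658 - 2848806*sqrt(20105657982171166)/309293 ≈ 3.4701e+12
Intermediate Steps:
n = -205449 (n = 3 - ((1220958 - 1320153) + 304647) = 3 - (-99195 + 304647) = 3 - 1*205452 = 3 - 205452 = -205449)
X = sqrt(20105657982171166)/309293 (X = sqrt(-527680*1/1237172 + 210174) = sqrt(-131920/309293 + 210174) = sqrt(65005215062/309293) = sqrt(20105657982171166)/309293 ≈ 458.45)
y = -1013094 + sqrt(20105657982171166)/309293 (y = -4 + (sqrt(20105657982171166)/309293 - 1*1013090) = -4 + (sqrt(20105657982171166)/309293 - 1013090) = -4 + (-1013090 + sqrt(20105657982171166)/309293) = -1013094 + sqrt(20105657982171166)/309293 ≈ -1.0126e+6)
(-4718428 + 1869622)*(n + y) = (-4718428 + 1869622)*(-205449 + (-1013094 + sqrt(20105657982171166)/309293)) = -2848806*(-1218543 + sqrt(20105657982171166)/309293) = 3471392609658 - 2848806*sqrt(20105657982171166)/309293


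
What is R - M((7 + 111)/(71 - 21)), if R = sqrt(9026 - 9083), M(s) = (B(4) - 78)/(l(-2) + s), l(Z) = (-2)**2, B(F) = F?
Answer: 1850/159 + I*sqrt(57) ≈ 11.635 + 7.5498*I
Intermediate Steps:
l(Z) = 4
M(s) = -74/(4 + s) (M(s) = (4 - 78)/(4 + s) = -74/(4 + s))
R = I*sqrt(57) (R = sqrt(-57) = I*sqrt(57) ≈ 7.5498*I)
R - M((7 + 111)/(71 - 21)) = I*sqrt(57) - (-74)/(4 + (7 + 111)/(71 - 21)) = I*sqrt(57) - (-74)/(4 + 118/50) = I*sqrt(57) - (-74)/(4 + 118*(1/50)) = I*sqrt(57) - (-74)/(4 + 59/25) = I*sqrt(57) - (-74)/159/25 = I*sqrt(57) - (-74)*25/159 = I*sqrt(57) - 1*(-1850/159) = I*sqrt(57) + 1850/159 = 1850/159 + I*sqrt(57)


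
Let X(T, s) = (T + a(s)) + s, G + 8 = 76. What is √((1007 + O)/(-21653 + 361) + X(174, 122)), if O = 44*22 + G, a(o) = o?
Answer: √47364123199/10646 ≈ 20.443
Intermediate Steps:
G = 68 (G = -8 + 76 = 68)
O = 1036 (O = 44*22 + 68 = 968 + 68 = 1036)
X(T, s) = T + 2*s (X(T, s) = (T + s) + s = T + 2*s)
√((1007 + O)/(-21653 + 361) + X(174, 122)) = √((1007 + 1036)/(-21653 + 361) + (174 + 2*122)) = √(2043/(-21292) + (174 + 244)) = √(2043*(-1/21292) + 418) = √(-2043/21292 + 418) = √(8898013/21292) = √47364123199/10646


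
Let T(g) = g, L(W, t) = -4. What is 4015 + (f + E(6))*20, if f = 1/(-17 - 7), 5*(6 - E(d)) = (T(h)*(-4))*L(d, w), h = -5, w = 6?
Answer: 26725/6 ≈ 4454.2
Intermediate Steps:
E(d) = 22 (E(d) = 6 - (-5*(-4))*(-4)/5 = 6 - 4*(-4) = 6 - 1/5*(-80) = 6 + 16 = 22)
f = -1/24 (f = 1/(-24) = -1/24 ≈ -0.041667)
4015 + (f + E(6))*20 = 4015 + (-1/24 + 22)*20 = 4015 + (527/24)*20 = 4015 + 2635/6 = 26725/6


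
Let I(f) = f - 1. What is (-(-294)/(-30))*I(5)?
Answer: -196/5 ≈ -39.200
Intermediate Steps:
I(f) = -1 + f
(-(-294)/(-30))*I(5) = (-(-294)/(-30))*(-1 + 5) = -(-294)*(-1)/30*4 = -21*7/15*4 = -49/5*4 = -196/5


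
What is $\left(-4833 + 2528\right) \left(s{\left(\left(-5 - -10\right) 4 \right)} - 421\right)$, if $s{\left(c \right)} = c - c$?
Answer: $970405$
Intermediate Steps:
$s{\left(c \right)} = 0$
$\left(-4833 + 2528\right) \left(s{\left(\left(-5 - -10\right) 4 \right)} - 421\right) = \left(-4833 + 2528\right) \left(0 - 421\right) = \left(-2305\right) \left(-421\right) = 970405$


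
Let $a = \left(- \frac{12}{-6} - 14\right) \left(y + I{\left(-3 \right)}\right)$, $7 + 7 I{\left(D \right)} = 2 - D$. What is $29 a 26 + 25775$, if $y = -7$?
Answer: $\frac{641873}{7} \approx 91696.0$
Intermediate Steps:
$I{\left(D \right)} = - \frac{5}{7} - \frac{D}{7}$ ($I{\left(D \right)} = -1 + \frac{2 - D}{7} = -1 - \left(- \frac{2}{7} + \frac{D}{7}\right) = - \frac{5}{7} - \frac{D}{7}$)
$a = \frac{612}{7}$ ($a = \left(- \frac{12}{-6} - 14\right) \left(-7 - \frac{2}{7}\right) = \left(\left(-12\right) \left(- \frac{1}{6}\right) - 14\right) \left(-7 + \left(- \frac{5}{7} + \frac{3}{7}\right)\right) = \left(2 - 14\right) \left(-7 - \frac{2}{7}\right) = \left(-12\right) \left(- \frac{51}{7}\right) = \frac{612}{7} \approx 87.429$)
$29 a 26 + 25775 = 29 \cdot \frac{612}{7} \cdot 26 + 25775 = \frac{17748}{7} \cdot 26 + 25775 = \frac{461448}{7} + 25775 = \frac{641873}{7}$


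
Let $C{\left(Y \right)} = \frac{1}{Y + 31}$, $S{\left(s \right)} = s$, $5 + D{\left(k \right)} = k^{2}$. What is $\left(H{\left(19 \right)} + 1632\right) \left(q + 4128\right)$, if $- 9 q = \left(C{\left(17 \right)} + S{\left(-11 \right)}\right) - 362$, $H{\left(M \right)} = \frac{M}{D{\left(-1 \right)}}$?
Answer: $\frac{11724004291}{1728} \approx 6.7847 \cdot 10^{6}$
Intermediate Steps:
$D{\left(k \right)} = -5 + k^{2}$
$C{\left(Y \right)} = \frac{1}{31 + Y}$
$H{\left(M \right)} = - \frac{M}{4}$ ($H{\left(M \right)} = \frac{M}{-5 + \left(-1\right)^{2}} = \frac{M}{-5 + 1} = \frac{M}{-4} = M \left(- \frac{1}{4}\right) = - \frac{M}{4}$)
$q = \frac{17903}{432}$ ($q = - \frac{\left(\frac{1}{31 + 17} - 11\right) - 362}{9} = - \frac{\left(\frac{1}{48} - 11\right) - 362}{9} = - \frac{- \frac{527}{48} - 362}{9} = \left(- \frac{1}{9}\right) \left(- \frac{17903}{48}\right) = \frac{17903}{432} \approx 41.442$)
$\left(H{\left(19 \right)} + 1632\right) \left(q + 4128\right) = \left(\left(- \frac{1}{4}\right) 19 + 1632\right) \left(\frac{17903}{432} + 4128\right) = \left(- \frac{19}{4} + 1632\right) \frac{1801199}{432} = \frac{6509}{4} \cdot \frac{1801199}{432} = \frac{11724004291}{1728}$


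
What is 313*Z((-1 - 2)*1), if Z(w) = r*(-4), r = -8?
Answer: 10016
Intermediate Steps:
Z(w) = 32 (Z(w) = -8*(-4) = 32)
313*Z((-1 - 2)*1) = 313*32 = 10016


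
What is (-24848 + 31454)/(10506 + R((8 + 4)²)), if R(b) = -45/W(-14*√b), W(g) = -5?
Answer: 2202/3505 ≈ 0.62825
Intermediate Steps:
R(b) = 9 (R(b) = -45/(-5) = -45*(-⅕) = 9)
(-24848 + 31454)/(10506 + R((8 + 4)²)) = (-24848 + 31454)/(10506 + 9) = 6606/10515 = 6606*(1/10515) = 2202/3505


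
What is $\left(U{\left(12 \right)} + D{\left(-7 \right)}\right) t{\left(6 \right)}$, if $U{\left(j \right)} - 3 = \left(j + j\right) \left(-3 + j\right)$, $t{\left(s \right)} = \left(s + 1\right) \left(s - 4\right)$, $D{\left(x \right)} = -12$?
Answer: $2898$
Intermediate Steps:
$t{\left(s \right)} = \left(1 + s\right) \left(-4 + s\right)$
$U{\left(j \right)} = 3 + 2 j \left(-3 + j\right)$ ($U{\left(j \right)} = 3 + \left(j + j\right) \left(-3 + j\right) = 3 + 2 j \left(-3 + j\right)$)
$\left(U{\left(12 \right)} + D{\left(-7 \right)}\right) t{\left(6 \right)} = \left(\left(3 - 72 + 2 \cdot 12^{2}\right) - 12\right) \left(-4 + 6^{2} - 18\right) = \left(\left(3 - 72 + 2 \cdot 144\right) - 12\right) \left(-4 + 36 - 18\right) = \left(\left(3 - 72 + 288\right) - 12\right) 14 = \left(219 - 12\right) 14 = 207 \cdot 14 = 2898$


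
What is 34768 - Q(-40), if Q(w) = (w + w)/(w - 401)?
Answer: 15332608/441 ≈ 34768.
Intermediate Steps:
Q(w) = 2*w/(-401 + w) (Q(w) = (2*w)/(-401 + w) = 2*w/(-401 + w))
34768 - Q(-40) = 34768 - 2*(-40)/(-401 - 40) = 34768 - 2*(-40)/(-441) = 34768 - 2*(-40)*(-1)/441 = 34768 - 1*80/441 = 34768 - 80/441 = 15332608/441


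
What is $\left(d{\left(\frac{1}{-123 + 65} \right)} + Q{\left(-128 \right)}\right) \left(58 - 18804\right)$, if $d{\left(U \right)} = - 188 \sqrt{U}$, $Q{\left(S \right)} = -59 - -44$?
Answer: $281190 + \frac{1762124 i \sqrt{58}}{29} \approx 2.8119 \cdot 10^{5} + 4.6276 \cdot 10^{5} i$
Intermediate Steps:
$Q{\left(S \right)} = -15$ ($Q{\left(S \right)} = -59 + 44 = -15$)
$\left(d{\left(\frac{1}{-123 + 65} \right)} + Q{\left(-128 \right)}\right) \left(58 - 18804\right) = \left(- 188 \sqrt{\frac{1}{-123 + 65}} - 15\right) \left(58 - 18804\right) = \left(- 188 \sqrt{\frac{1}{-58}} - 15\right) \left(-18746\right) = \left(- 188 \sqrt{- \frac{1}{58}} - 15\right) \left(-18746\right) = \left(- 188 \frac{i \sqrt{58}}{58} - 15\right) \left(-18746\right) = \left(- \frac{94 i \sqrt{58}}{29} - 15\right) \left(-18746\right) = \left(-15 - \frac{94 i \sqrt{58}}{29}\right) \left(-18746\right) = 281190 + \frac{1762124 i \sqrt{58}}{29}$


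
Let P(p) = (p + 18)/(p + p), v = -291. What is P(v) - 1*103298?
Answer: -20039721/194 ≈ -1.0330e+5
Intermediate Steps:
P(p) = (18 + p)/(2*p) (P(p) = (18 + p)/((2*p)) = (18 + p)*(1/(2*p)) = (18 + p)/(2*p))
P(v) - 1*103298 = (1/2)*(18 - 291)/(-291) - 1*103298 = (1/2)*(-1/291)*(-273) - 103298 = 91/194 - 103298 = -20039721/194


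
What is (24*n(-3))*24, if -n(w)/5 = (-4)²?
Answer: -46080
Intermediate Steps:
n(w) = -80 (n(w) = -5*(-4)² = -5*16 = -80)
(24*n(-3))*24 = (24*(-80))*24 = -1920*24 = -46080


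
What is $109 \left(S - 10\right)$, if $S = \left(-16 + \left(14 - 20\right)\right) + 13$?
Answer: $-2071$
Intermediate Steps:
$S = -9$ ($S = \left(-16 + \left(14 - 20\right)\right) + 13 = \left(-16 - 6\right) + 13 = -22 + 13 = -9$)
$109 \left(S - 10\right) = 109 \left(-9 - 10\right) = 109 \left(-19\right) = -2071$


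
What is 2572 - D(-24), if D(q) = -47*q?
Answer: 1444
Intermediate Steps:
2572 - D(-24) = 2572 - (-47)*(-24) = 2572 - 1*1128 = 2572 - 1128 = 1444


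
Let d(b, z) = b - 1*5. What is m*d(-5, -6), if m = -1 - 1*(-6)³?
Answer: -2150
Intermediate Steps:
d(b, z) = -5 + b (d(b, z) = b - 5 = -5 + b)
m = 215 (m = -1 - 1*(-216) = -1 + 216 = 215)
m*d(-5, -6) = 215*(-5 - 5) = 215*(-10) = -2150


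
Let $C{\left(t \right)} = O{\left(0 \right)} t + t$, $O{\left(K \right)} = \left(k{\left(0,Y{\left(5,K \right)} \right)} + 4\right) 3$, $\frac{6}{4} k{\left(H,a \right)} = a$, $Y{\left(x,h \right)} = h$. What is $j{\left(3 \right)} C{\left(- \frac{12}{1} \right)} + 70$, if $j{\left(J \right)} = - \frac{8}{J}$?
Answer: $486$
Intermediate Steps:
$k{\left(H,a \right)} = \frac{2 a}{3}$
$O{\left(K \right)} = 12 + 2 K$ ($O{\left(K \right)} = \left(\frac{2 K}{3} + 4\right) 3 = \left(4 + \frac{2 K}{3}\right) 3 = 12 + 2 K$)
$C{\left(t \right)} = 13 t$ ($C{\left(t \right)} = \left(12 + 2 \cdot 0\right) t + t = \left(12 + 0\right) t + t = 12 t + t = 13 t$)
$j{\left(3 \right)} C{\left(- \frac{12}{1} \right)} + 70 = - \frac{8}{3} \cdot 13 \left(- \frac{12}{1}\right) + 70 = \left(-8\right) \frac{1}{3} \cdot 13 \left(\left(-12\right) 1\right) + 70 = - \frac{8 \cdot 13 \left(-12\right)}{3} + 70 = \left(- \frac{8}{3}\right) \left(-156\right) + 70 = 416 + 70 = 486$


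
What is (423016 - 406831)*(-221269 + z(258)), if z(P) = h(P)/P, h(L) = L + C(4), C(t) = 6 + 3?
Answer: -307985093325/86 ≈ -3.5812e+9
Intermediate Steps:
C(t) = 9
h(L) = 9 + L (h(L) = L + 9 = 9 + L)
z(P) = (9 + P)/P
(423016 - 406831)*(-221269 + z(258)) = (423016 - 406831)*(-221269 + (9 + 258)/258) = 16185*(-221269 + (1/258)*267) = 16185*(-221269 + 89/86) = 16185*(-19029045/86) = -307985093325/86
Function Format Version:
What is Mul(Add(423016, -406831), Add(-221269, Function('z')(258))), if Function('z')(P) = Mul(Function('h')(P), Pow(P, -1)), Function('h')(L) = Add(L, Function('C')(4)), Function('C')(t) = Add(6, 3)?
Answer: Rational(-307985093325, 86) ≈ -3.5812e+9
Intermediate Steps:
Function('C')(t) = 9
Function('h')(L) = Add(9, L) (Function('h')(L) = Add(L, 9) = Add(9, L))
Function('z')(P) = Mul(Pow(P, -1), Add(9, P)) (Function('z')(P) = Mul(Add(9, P), Pow(P, -1)) = Mul(Pow(P, -1), Add(9, P)))
Mul(Add(423016, -406831), Add(-221269, Function('z')(258))) = Mul(Add(423016, -406831), Add(-221269, Mul(Pow(258, -1), Add(9, 258)))) = Mul(16185, Add(-221269, Mul(Rational(1, 258), 267))) = Mul(16185, Add(-221269, Rational(89, 86))) = Mul(16185, Rational(-19029045, 86)) = Rational(-307985093325, 86)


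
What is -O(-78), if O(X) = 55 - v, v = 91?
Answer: 36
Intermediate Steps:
O(X) = -36 (O(X) = 55 - 1*91 = 55 - 91 = -36)
-O(-78) = -1*(-36) = 36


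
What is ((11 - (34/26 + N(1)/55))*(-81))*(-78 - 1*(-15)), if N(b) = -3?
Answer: 35562807/715 ≈ 49738.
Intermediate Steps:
((11 - (34/26 + N(1)/55))*(-81))*(-78 - 1*(-15)) = ((11 - (34/26 - 3/55))*(-81))*(-78 - 1*(-15)) = ((11 - (34*(1/26) - 3*1/55))*(-81))*(-78 + 15) = ((11 - (17/13 - 3/55))*(-81))*(-63) = ((11 - 1*896/715)*(-81))*(-63) = ((11 - 896/715)*(-81))*(-63) = ((6969/715)*(-81))*(-63) = -564489/715*(-63) = 35562807/715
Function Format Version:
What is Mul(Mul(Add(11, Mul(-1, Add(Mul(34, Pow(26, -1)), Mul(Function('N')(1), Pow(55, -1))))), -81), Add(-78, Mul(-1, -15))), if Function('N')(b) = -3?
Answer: Rational(35562807, 715) ≈ 49738.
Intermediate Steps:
Mul(Mul(Add(11, Mul(-1, Add(Mul(34, Pow(26, -1)), Mul(Function('N')(1), Pow(55, -1))))), -81), Add(-78, Mul(-1, -15))) = Mul(Mul(Add(11, Mul(-1, Add(Mul(34, Pow(26, -1)), Mul(-3, Pow(55, -1))))), -81), Add(-78, Mul(-1, -15))) = Mul(Mul(Add(11, Mul(-1, Add(Mul(34, Rational(1, 26)), Mul(-3, Rational(1, 55))))), -81), Add(-78, 15)) = Mul(Mul(Add(11, Mul(-1, Add(Rational(17, 13), Rational(-3, 55)))), -81), -63) = Mul(Mul(Add(11, Mul(-1, Rational(896, 715))), -81), -63) = Mul(Mul(Add(11, Rational(-896, 715)), -81), -63) = Mul(Mul(Rational(6969, 715), -81), -63) = Mul(Rational(-564489, 715), -63) = Rational(35562807, 715)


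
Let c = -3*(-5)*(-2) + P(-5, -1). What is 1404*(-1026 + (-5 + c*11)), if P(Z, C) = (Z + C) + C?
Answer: -2018952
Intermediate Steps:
P(Z, C) = Z + 2*C (P(Z, C) = (C + Z) + C = Z + 2*C)
c = -37 (c = -3*(-5)*(-2) + (-5 + 2*(-1)) = 15*(-2) + (-5 - 2) = -30 - 7 = -37)
1404*(-1026 + (-5 + c*11)) = 1404*(-1026 + (-5 - 37*11)) = 1404*(-1026 + (-5 - 407)) = 1404*(-1026 - 412) = 1404*(-1438) = -2018952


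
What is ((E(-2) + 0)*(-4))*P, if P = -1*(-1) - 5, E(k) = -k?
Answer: 32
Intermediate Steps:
P = -4 (P = 1 - 5 = -4)
((E(-2) + 0)*(-4))*P = ((-1*(-2) + 0)*(-4))*(-4) = ((2 + 0)*(-4))*(-4) = (2*(-4))*(-4) = -8*(-4) = 32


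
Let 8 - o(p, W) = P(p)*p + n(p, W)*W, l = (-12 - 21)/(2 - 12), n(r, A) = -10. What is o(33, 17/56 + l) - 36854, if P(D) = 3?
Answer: -1033451/28 ≈ -36909.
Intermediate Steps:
l = 33/10 (l = -33/(-10) = -33*(-1/10) = 33/10 ≈ 3.3000)
o(p, W) = 8 - 3*p + 10*W (o(p, W) = 8 - (3*p - 10*W) = 8 - (-10*W + 3*p) = 8 + (-3*p + 10*W) = 8 - 3*p + 10*W)
o(33, 17/56 + l) - 36854 = (8 - 3*33 + 10*(17/56 + 33/10)) - 36854 = (8 - 99 + 10*(17*(1/56) + 33/10)) - 36854 = (8 - 99 + 10*(17/56 + 33/10)) - 36854 = (8 - 99 + 10*(1009/280)) - 36854 = (8 - 99 + 1009/28) - 36854 = -1539/28 - 36854 = -1033451/28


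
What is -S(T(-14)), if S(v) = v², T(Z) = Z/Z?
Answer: -1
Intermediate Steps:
T(Z) = 1
-S(T(-14)) = -1*1² = -1*1 = -1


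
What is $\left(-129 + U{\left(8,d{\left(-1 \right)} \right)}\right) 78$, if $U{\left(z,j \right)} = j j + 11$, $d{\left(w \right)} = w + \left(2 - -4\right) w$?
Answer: $-5382$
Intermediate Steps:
$d{\left(w \right)} = 7 w$ ($d{\left(w \right)} = w + \left(2 + 4\right) w = w + 6 w = 7 w$)
$U{\left(z,j \right)} = 11 + j^{2}$ ($U{\left(z,j \right)} = j^{2} + 11 = 11 + j^{2}$)
$\left(-129 + U{\left(8,d{\left(-1 \right)} \right)}\right) 78 = \left(-129 + \left(11 + \left(7 \left(-1\right)\right)^{2}\right)\right) 78 = \left(-129 + \left(11 + \left(-7\right)^{2}\right)\right) 78 = \left(-129 + \left(11 + 49\right)\right) 78 = \left(-129 + 60\right) 78 = \left(-69\right) 78 = -5382$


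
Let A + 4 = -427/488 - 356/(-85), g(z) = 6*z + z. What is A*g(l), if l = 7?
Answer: -22883/680 ≈ -33.651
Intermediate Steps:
g(z) = 7*z
A = -467/680 (A = -4 + (-427/488 - 356/(-85)) = -4 + (-427*1/488 - 356*(-1/85)) = -4 + (-7/8 + 356/85) = -4 + 2253/680 = -467/680 ≈ -0.68676)
A*g(l) = -3269*7/680 = -467/680*49 = -22883/680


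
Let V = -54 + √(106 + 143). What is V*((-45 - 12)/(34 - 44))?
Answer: -1539/5 + 57*√249/10 ≈ -217.86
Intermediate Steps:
V = -54 + √249 ≈ -38.220
V*((-45 - 12)/(34 - 44)) = (-54 + √249)*((-45 - 12)/(34 - 44)) = (-54 + √249)*(-57/(-10)) = (-54 + √249)*(-57*(-⅒)) = (-54 + √249)*(57/10) = -1539/5 + 57*√249/10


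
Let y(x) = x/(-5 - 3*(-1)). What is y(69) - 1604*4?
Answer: -12901/2 ≈ -6450.5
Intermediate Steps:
y(x) = -x/2 (y(x) = x/(-5 + 3) = x/(-2) = x*(-½) = -x/2)
y(69) - 1604*4 = -½*69 - 1604*4 = -69/2 - 1*6416 = -69/2 - 6416 = -12901/2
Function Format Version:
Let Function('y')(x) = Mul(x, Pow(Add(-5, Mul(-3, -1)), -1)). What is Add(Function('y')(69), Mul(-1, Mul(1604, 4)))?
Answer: Rational(-12901, 2) ≈ -6450.5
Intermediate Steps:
Function('y')(x) = Mul(Rational(-1, 2), x) (Function('y')(x) = Mul(x, Pow(Add(-5, 3), -1)) = Mul(x, Pow(-2, -1)) = Mul(x, Rational(-1, 2)) = Mul(Rational(-1, 2), x))
Add(Function('y')(69), Mul(-1, Mul(1604, 4))) = Add(Mul(Rational(-1, 2), 69), Mul(-1, Mul(1604, 4))) = Add(Rational(-69, 2), Mul(-1, 6416)) = Add(Rational(-69, 2), -6416) = Rational(-12901, 2)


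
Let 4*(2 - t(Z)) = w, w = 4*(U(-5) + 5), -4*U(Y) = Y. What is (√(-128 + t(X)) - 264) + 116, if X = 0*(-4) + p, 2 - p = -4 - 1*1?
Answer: -148 + 23*I/2 ≈ -148.0 + 11.5*I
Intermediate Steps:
p = 7 (p = 2 - (-4 - 1*1) = 2 - (-4 - 1) = 2 - 1*(-5) = 2 + 5 = 7)
U(Y) = -Y/4
w = 25 (w = 4*(-¼*(-5) + 5) = 4*(5/4 + 5) = 4*(25/4) = 25)
X = 7 (X = 0*(-4) + 7 = 0 + 7 = 7)
t(Z) = -17/4 (t(Z) = 2 - ¼*25 = 2 - 25/4 = -17/4)
(√(-128 + t(X)) - 264) + 116 = (√(-128 - 17/4) - 264) + 116 = (√(-529/4) - 264) + 116 = (23*I/2 - 264) + 116 = (-264 + 23*I/2) + 116 = -148 + 23*I/2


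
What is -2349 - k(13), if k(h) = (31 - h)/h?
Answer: -30555/13 ≈ -2350.4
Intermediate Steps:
k(h) = (31 - h)/h
-2349 - k(13) = -2349 - (31 - 1*13)/13 = -2349 - (31 - 13)/13 = -2349 - 18/13 = -30555/13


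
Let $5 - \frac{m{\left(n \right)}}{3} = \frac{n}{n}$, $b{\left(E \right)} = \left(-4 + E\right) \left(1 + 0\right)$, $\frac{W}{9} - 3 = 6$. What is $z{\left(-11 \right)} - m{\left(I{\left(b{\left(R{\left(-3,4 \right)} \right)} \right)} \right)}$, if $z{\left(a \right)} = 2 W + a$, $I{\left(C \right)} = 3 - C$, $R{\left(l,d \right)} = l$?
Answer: $139$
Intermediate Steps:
$W = 81$ ($W = 27 + 9 \cdot 6 = 27 + 54 = 81$)
$b{\left(E \right)} = -4 + E$ ($b{\left(E \right)} = \left(-4 + E\right) 1 = -4 + E$)
$z{\left(a \right)} = 162 + a$ ($z{\left(a \right)} = 2 \cdot 81 + a = 162 + a$)
$m{\left(n \right)} = 12$ ($m{\left(n \right)} = 15 - 3 \frac{n}{n} = 15 - 3 = 12$)
$z{\left(-11 \right)} - m{\left(I{\left(b{\left(R{\left(-3,4 \right)} \right)} \right)} \right)} = \left(162 - 11\right) - 12 = 151 - 12 = 139$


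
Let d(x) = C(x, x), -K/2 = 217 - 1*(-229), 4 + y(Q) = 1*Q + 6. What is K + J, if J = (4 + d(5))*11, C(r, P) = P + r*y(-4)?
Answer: -903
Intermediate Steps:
y(Q) = 2 + Q (y(Q) = -4 + (1*Q + 6) = -4 + (Q + 6) = -4 + (6 + Q) = 2 + Q)
C(r, P) = P - 2*r (C(r, P) = P + r*(2 - 4) = P + r*(-2) = P - 2*r)
K = -892 (K = -2*(217 - 1*(-229)) = -2*(217 + 229) = -2*446 = -892)
d(x) = -x (d(x) = x - 2*x = -x)
J = -11 (J = (4 - 1*5)*11 = (4 - 5)*11 = -1*11 = -11)
K + J = -892 - 11 = -903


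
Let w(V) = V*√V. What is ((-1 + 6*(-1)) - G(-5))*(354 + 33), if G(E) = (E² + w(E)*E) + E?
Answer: -10449 - 9675*I*√5 ≈ -10449.0 - 21634.0*I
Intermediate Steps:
w(V) = V^(3/2)
G(E) = E + E² + E^(5/2) (G(E) = (E² + E^(3/2)*E) + E = (E² + E^(5/2)) + E = E + E² + E^(5/2))
((-1 + 6*(-1)) - G(-5))*(354 + 33) = ((-1 + 6*(-1)) - (-5)*(1 - 5 + (-5)^(3/2)))*(354 + 33) = ((-1 - 6) - (-5)*(1 - 5 - 5*I*√5))*387 = (-7 - (-5)*(-4 - 5*I*√5))*387 = (-7 - (20 + 25*I*√5))*387 = (-7 + (-20 - 25*I*√5))*387 = (-27 - 25*I*√5)*387 = -10449 - 9675*I*√5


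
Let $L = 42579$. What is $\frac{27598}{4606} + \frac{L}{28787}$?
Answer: $\frac{495291250}{66296461} \approx 7.4709$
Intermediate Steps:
$\frac{27598}{4606} + \frac{L}{28787} = \frac{27598}{4606} + \frac{42579}{28787} = 27598 \cdot \frac{1}{4606} + 42579 \cdot \frac{1}{28787} = \frac{13799}{2303} + \frac{42579}{28787} = \frac{495291250}{66296461}$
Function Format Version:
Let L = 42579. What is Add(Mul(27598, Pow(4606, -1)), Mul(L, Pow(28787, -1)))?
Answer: Rational(495291250, 66296461) ≈ 7.4709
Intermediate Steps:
Add(Mul(27598, Pow(4606, -1)), Mul(L, Pow(28787, -1))) = Add(Mul(27598, Pow(4606, -1)), Mul(42579, Pow(28787, -1))) = Add(Mul(27598, Rational(1, 4606)), Mul(42579, Rational(1, 28787))) = Add(Rational(13799, 2303), Rational(42579, 28787)) = Rational(495291250, 66296461)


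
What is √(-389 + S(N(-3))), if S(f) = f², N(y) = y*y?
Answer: 2*I*√77 ≈ 17.55*I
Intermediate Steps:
N(y) = y²
√(-389 + S(N(-3))) = √(-389 + ((-3)²)²) = √(-389 + 9²) = √(-389 + 81) = √(-308) = 2*I*√77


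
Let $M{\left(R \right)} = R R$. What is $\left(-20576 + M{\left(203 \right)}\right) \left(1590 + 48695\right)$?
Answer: $1037530405$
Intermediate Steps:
$M{\left(R \right)} = R^{2}$
$\left(-20576 + M{\left(203 \right)}\right) \left(1590 + 48695\right) = \left(-20576 + 203^{2}\right) \left(1590 + 48695\right) = \left(-20576 + 41209\right) 50285 = 20633 \cdot 50285 = 1037530405$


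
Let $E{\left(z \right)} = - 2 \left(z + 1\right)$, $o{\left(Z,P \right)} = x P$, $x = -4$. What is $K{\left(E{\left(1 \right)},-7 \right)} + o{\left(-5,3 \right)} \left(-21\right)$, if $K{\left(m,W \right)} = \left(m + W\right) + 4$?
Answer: $245$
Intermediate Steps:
$o{\left(Z,P \right)} = - 4 P$
$E{\left(z \right)} = -2 - 2 z$ ($E{\left(z \right)} = - 2 \left(1 + z\right) = -2 - 2 z$)
$K{\left(m,W \right)} = 4 + W + m$ ($K{\left(m,W \right)} = \left(W + m\right) + 4 = 4 + W + m$)
$K{\left(E{\left(1 \right)},-7 \right)} + o{\left(-5,3 \right)} \left(-21\right) = \left(4 - 7 - 4\right) + \left(-4\right) 3 \left(-21\right) = \left(4 - 7 - 4\right) - -252 = \left(4 - 7 - 4\right) + 252 = -7 + 252 = 245$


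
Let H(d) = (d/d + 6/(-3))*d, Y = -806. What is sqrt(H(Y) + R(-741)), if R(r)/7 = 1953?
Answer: sqrt(14477) ≈ 120.32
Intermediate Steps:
H(d) = -d (H(d) = (1 + 6*(-1/3))*d = (1 - 2)*d = -d)
R(r) = 13671 (R(r) = 7*1953 = 13671)
sqrt(H(Y) + R(-741)) = sqrt(-1*(-806) + 13671) = sqrt(806 + 13671) = sqrt(14477)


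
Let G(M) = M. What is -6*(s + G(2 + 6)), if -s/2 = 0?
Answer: -48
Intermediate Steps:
s = 0 (s = -2*0 = 0)
-6*(s + G(2 + 6)) = -6*(0 + (2 + 6)) = -6*(0 + 8) = -6*8 = -48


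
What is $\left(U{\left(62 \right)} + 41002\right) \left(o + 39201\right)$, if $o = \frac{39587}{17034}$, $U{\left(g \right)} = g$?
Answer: $\frac{4570350797324}{2839} \approx 1.6098 \cdot 10^{9}$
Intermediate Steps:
$o = \frac{39587}{17034}$ ($o = 39587 \cdot \frac{1}{17034} = \frac{39587}{17034} \approx 2.324$)
$\left(U{\left(62 \right)} + 41002\right) \left(o + 39201\right) = \left(62 + 41002\right) \left(\frac{39587}{17034} + 39201\right) = 41064 \cdot \frac{667789421}{17034} = \frac{4570350797324}{2839}$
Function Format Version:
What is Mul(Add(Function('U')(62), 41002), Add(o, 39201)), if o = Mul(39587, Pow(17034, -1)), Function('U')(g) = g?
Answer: Rational(4570350797324, 2839) ≈ 1.6098e+9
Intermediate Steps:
o = Rational(39587, 17034) (o = Mul(39587, Rational(1, 17034)) = Rational(39587, 17034) ≈ 2.3240)
Mul(Add(Function('U')(62), 41002), Add(o, 39201)) = Mul(Add(62, 41002), Add(Rational(39587, 17034), 39201)) = Mul(41064, Rational(667789421, 17034)) = Rational(4570350797324, 2839)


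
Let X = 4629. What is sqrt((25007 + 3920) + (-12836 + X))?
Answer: 4*sqrt(1295) ≈ 143.94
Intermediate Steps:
sqrt((25007 + 3920) + (-12836 + X)) = sqrt((25007 + 3920) + (-12836 + 4629)) = sqrt(28927 - 8207) = sqrt(20720) = 4*sqrt(1295)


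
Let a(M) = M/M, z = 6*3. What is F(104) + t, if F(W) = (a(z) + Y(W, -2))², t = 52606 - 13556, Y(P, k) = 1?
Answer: 39054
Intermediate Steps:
z = 18
t = 39050
a(M) = 1
F(W) = 4 (F(W) = (1 + 1)² = 2² = 4)
F(104) + t = 4 + 39050 = 39054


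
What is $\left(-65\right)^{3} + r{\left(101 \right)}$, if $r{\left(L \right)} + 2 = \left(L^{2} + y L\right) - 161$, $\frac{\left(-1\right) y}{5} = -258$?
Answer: $-134297$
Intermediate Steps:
$y = 1290$ ($y = \left(-5\right) \left(-258\right) = 1290$)
$r{\left(L \right)} = -163 + L^{2} + 1290 L$ ($r{\left(L \right)} = -2 - \left(161 - L^{2} - 1290 L\right) = -2 + \left(-161 + L^{2} + 1290 L\right) = -163 + L^{2} + 1290 L$)
$\left(-65\right)^{3} + r{\left(101 \right)} = \left(-65\right)^{3} + \left(-163 + 101^{2} + 1290 \cdot 101\right) = -274625 + \left(-163 + 10201 + 130290\right) = -274625 + 140328 = -134297$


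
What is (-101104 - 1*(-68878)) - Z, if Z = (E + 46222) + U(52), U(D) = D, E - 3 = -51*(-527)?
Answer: -105380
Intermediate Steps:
E = 26880 (E = 3 - 51*(-527) = 3 + 26877 = 26880)
Z = 73154 (Z = (26880 + 46222) + 52 = 73102 + 52 = 73154)
(-101104 - 1*(-68878)) - Z = (-101104 - 1*(-68878)) - 1*73154 = (-101104 + 68878) - 73154 = -32226 - 73154 = -105380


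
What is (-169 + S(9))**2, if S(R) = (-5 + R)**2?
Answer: 23409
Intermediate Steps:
(-169 + S(9))**2 = (-169 + (-5 + 9)**2)**2 = (-169 + 4**2)**2 = (-169 + 16)**2 = (-153)**2 = 23409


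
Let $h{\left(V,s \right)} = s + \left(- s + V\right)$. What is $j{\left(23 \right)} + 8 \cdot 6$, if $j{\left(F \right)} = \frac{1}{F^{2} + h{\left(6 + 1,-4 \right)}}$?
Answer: $\frac{25729}{536} \approx 48.002$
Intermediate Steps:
$h{\left(V,s \right)} = V$ ($h{\left(V,s \right)} = s + \left(V - s\right) = V$)
$j{\left(F \right)} = \frac{1}{7 + F^{2}}$ ($j{\left(F \right)} = \frac{1}{F^{2} + \left(6 + 1\right)} = \frac{1}{F^{2} + 7} = \frac{1}{7 + F^{2}}$)
$j{\left(23 \right)} + 8 \cdot 6 = \frac{1}{7 + 23^{2}} + 8 \cdot 6 = \frac{1}{7 + 529} + 48 = \frac{1}{536} + 48 = \frac{25729}{536}$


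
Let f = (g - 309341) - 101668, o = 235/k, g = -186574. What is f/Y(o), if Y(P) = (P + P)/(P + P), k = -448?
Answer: -597583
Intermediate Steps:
o = -235/448 (o = 235/(-448) = 235*(-1/448) = -235/448 ≈ -0.52455)
Y(P) = 1 (Y(P) = (2*P)/((2*P)) = (2*P)*(1/(2*P)) = 1)
f = -597583 (f = (-186574 - 309341) - 101668 = -495915 - 101668 = -597583)
f/Y(o) = -597583/1 = -597583*1 = -597583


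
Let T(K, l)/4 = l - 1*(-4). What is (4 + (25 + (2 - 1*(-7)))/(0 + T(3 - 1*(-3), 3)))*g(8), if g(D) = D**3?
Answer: 18688/7 ≈ 2669.7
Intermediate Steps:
T(K, l) = 16 + 4*l (T(K, l) = 4*(l - 1*(-4)) = 4*(l + 4) = 4*(4 + l) = 16 + 4*l)
(4 + (25 + (2 - 1*(-7)))/(0 + T(3 - 1*(-3), 3)))*g(8) = (4 + (25 + (2 - 1*(-7)))/(0 + (16 + 4*3)))*8**3 = (4 + (25 + (2 + 7))/(0 + (16 + 12)))*512 = (4 + (25 + 9)/(0 + 28))*512 = (4 + 34/28)*512 = (4 + 34*(1/28))*512 = (4 + 17/14)*512 = (73/14)*512 = 18688/7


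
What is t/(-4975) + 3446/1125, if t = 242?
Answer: 674864/223875 ≈ 3.0145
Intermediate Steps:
t/(-4975) + 3446/1125 = 242/(-4975) + 3446/1125 = 242*(-1/4975) + 3446*(1/1125) = -242/4975 + 3446/1125 = 674864/223875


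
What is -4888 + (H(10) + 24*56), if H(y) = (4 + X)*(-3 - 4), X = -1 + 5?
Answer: -3600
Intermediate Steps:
X = 4
H(y) = -56 (H(y) = (4 + 4)*(-3 - 4) = 8*(-7) = -56)
-4888 + (H(10) + 24*56) = -4888 + (-56 + 24*56) = -4888 + (-56 + 1344) = -4888 + 1288 = -3600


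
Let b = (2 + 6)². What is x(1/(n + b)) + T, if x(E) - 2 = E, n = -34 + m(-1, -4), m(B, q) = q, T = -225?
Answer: -5797/26 ≈ -222.96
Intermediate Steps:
n = -38 (n = -34 - 4 = -38)
b = 64 (b = 8² = 64)
x(E) = 2 + E
x(1/(n + b)) + T = (2 + 1/(-38 + 64)) - 225 = (2 + 1/26) - 225 = 53/26 - 225 = -5797/26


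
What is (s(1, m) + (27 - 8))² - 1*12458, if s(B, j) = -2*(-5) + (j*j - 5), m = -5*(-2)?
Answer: 2918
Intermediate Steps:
m = 10
s(B, j) = 5 + j² (s(B, j) = 10 + (j² - 5) = 10 + (-5 + j²) = 5 + j²)
(s(1, m) + (27 - 8))² - 1*12458 = ((5 + 10²) + (27 - 8))² - 1*12458 = ((5 + 100) + 19)² - 12458 = (105 + 19)² - 12458 = 124² - 12458 = 15376 - 12458 = 2918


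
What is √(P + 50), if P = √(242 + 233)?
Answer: √(50 + 5*√19) ≈ 8.4732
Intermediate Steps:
P = 5*√19 (P = √475 = 5*√19 ≈ 21.794)
√(P + 50) = √(5*√19 + 50) = √(50 + 5*√19)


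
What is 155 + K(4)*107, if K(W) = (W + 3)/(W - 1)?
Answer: 1214/3 ≈ 404.67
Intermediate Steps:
K(W) = (3 + W)/(-1 + W)
155 + K(4)*107 = 155 + ((3 + 4)/(-1 + 4))*107 = 155 + (7/3)*107 = 155 + 749/3 = 1214/3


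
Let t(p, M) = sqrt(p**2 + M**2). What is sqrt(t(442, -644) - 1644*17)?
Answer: sqrt(-27948 + 10*sqrt(6101)) ≈ 164.82*I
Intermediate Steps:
t(p, M) = sqrt(M**2 + p**2)
sqrt(t(442, -644) - 1644*17) = sqrt(sqrt((-644)**2 + 442**2) - 1644*17) = sqrt(sqrt(414736 + 195364) - 27948) = sqrt(sqrt(610100) - 27948) = sqrt(10*sqrt(6101) - 27948) = sqrt(-27948 + 10*sqrt(6101))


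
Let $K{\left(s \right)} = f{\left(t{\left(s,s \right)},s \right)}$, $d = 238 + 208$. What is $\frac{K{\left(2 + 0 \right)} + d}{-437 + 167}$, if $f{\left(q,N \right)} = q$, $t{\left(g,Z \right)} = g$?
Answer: $- \frac{224}{135} \approx -1.6593$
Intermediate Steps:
$d = 446$
$K{\left(s \right)} = s$
$\frac{K{\left(2 + 0 \right)} + d}{-437 + 167} = \frac{\left(2 + 0\right) + 446}{-437 + 167} = \frac{2 + 446}{-270} = 448 \left(- \frac{1}{270}\right) = - \frac{224}{135}$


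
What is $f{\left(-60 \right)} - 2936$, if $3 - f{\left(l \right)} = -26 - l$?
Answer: $-2967$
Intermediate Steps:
$f{\left(l \right)} = 29 + l$ ($f{\left(l \right)} = 3 - \left(-26 - l\right) = 3 + \left(26 + l\right) = 29 + l$)
$f{\left(-60 \right)} - 2936 = \left(29 - 60\right) - 2936 = -31 - 2936 = -2967$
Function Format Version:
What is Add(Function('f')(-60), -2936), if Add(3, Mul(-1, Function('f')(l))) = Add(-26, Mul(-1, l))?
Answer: -2967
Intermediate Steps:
Function('f')(l) = Add(29, l) (Function('f')(l) = Add(3, Mul(-1, Add(-26, Mul(-1, l)))) = Add(3, Add(26, l)) = Add(29, l))
Add(Function('f')(-60), -2936) = Add(Add(29, -60), -2936) = Add(-31, -2936) = -2967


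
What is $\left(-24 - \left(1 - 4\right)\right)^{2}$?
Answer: $441$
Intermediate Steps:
$\left(-24 - \left(1 - 4\right)\right)^{2} = \left(-24 - -3\right)^{2} = \left(-24 + 3\right)^{2} = \left(-21\right)^{2} = 441$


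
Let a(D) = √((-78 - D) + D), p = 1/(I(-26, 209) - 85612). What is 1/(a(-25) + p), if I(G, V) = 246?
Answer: -85366/568413608569 - 7287353956*I*√78/568413608569 ≈ -1.5018e-7 - 0.11323*I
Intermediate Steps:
p = -1/85366 (p = 1/(246 - 85612) = 1/(-85366) = -1/85366 ≈ -1.1714e-5)
a(D) = I*√78 (a(D) = √(-78) = I*√78)
1/(a(-25) + p) = 1/(I*√78 - 1/85366) = 1/(-1/85366 + I*√78)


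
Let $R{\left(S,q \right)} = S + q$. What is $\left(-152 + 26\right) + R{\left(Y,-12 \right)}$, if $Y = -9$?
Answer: $-147$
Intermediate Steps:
$\left(-152 + 26\right) + R{\left(Y,-12 \right)} = \left(-152 + 26\right) - 21 = -126 - 21 = -147$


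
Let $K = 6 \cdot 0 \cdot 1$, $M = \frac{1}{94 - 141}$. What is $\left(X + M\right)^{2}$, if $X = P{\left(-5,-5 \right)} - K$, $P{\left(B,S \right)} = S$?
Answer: $\frac{55696}{2209} \approx 25.213$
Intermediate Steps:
$M = - \frac{1}{47}$ ($M = \frac{1}{-47} = - \frac{1}{47} \approx -0.021277$)
$K = 0$ ($K = 0 \cdot 1 = 0$)
$X = -5$ ($X = -5 - 0 = -5 + 0 = -5$)
$\left(X + M\right)^{2} = \left(-5 - \frac{1}{47}\right)^{2} = \left(- \frac{236}{47}\right)^{2} = \frac{55696}{2209}$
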